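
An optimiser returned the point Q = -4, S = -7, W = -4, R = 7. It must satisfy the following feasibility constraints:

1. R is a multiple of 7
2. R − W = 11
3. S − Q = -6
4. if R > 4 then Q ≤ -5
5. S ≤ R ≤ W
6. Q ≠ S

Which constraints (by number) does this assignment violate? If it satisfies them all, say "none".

Constraints 3, 4, and 5 are violated.

1. 7 / 7 = 1, so 7 divides 7 — OK.
2. R − W = 7 − (-4) = 11 — OK.
3. S − Q = -7 − (-4) = -3, not -6 — violated.
4. R = 7 > 4, so we need Q ≤ -5; but Q = -4 > -5 — violated.
5. values -7, 7, -4; R = 7 is not ≤ W = -4 — violated.
6. Q = -4, S = -7; distinct — OK.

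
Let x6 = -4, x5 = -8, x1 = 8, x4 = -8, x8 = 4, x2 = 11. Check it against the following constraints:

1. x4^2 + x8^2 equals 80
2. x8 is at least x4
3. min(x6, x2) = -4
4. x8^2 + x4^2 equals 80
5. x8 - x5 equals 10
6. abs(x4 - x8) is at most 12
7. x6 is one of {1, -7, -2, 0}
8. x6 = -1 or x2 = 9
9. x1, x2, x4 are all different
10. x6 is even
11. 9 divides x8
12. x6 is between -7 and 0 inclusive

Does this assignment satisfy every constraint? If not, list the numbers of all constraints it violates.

1. x4^2 + x8^2 = (-8)^2 + 4^2 = 64 + 16 = 80 — satisfied.
2. x8 = 4, x4 = -8; 4 ≥ -8 — satisfied.
3. min(-4, 11) = -4 — satisfied.
4. x8^2 + x4^2 = 4^2 + (-8)^2 = 16 + 64 = 80 — satisfied.
5. x8 - x5 = 4 - (-8) = 12, not 10 — violated.
6. abs(-8 - 4) = 12; 12 ≤ 12 — satisfied.
7. x6 = -4 is not in {1, -7, -2, 0} — violated.
8. x6 = -4 ≠ -1 and x2 = 11 ≠ 9; both disjuncts false — violated.
9. values 8, 11, -8 are pairwise distinct — satisfied.
10. x6 = -4 is even — satisfied.
11. 4 = 9*0 + 4, so 9 does not divide 4 — violated.
12. x6 = -4 lies in [-7, 0] — satisfied.

Constraints 5, 7, 8, and 11 do not hold.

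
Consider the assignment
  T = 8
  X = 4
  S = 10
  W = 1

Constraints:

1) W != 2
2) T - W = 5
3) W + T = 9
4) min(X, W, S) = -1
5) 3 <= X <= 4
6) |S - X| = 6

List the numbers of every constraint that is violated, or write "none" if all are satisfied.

1) W = 1, and 1 ≠ 2  ✓
2) T - W = 8 - 1 = 7, not 5  ✗
3) W + T = 1 + 8 = 9  ✓
4) min(4, 1, 10) = 1, not -1  ✗
5) X = 4 lies in [3, 4]  ✓
6) |10 - 4| = 6  ✓

No — constraints 2 and 4 are not satisfied.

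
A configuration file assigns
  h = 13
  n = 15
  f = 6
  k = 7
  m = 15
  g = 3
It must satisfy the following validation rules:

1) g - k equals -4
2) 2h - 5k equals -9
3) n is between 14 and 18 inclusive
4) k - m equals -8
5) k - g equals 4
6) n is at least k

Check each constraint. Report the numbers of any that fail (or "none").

Yes — all constraints hold.

1) g - k = 3 - 7 = -4 — satisfied.
2) 2h - 5k = 2(13) - 5(7) = -9 — satisfied.
3) n = 15 lies in [14, 18] — satisfied.
4) k - m = 7 - 15 = -8 — satisfied.
5) k - g = 7 - 3 = 4 — satisfied.
6) n = 15, k = 7; 15 ≥ 7 — satisfied.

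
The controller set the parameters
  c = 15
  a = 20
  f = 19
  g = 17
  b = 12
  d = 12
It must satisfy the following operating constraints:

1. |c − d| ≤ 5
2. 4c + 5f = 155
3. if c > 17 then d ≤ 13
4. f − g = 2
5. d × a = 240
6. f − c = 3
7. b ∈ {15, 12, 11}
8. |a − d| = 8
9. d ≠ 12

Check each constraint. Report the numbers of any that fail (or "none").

Violated: 6 and 9.

1. |15 − 12| = 3; 3 ≤ 5 — holds.
2. 4c + 5f = 4(15) + 5(19) = 155 — holds.
3. c = 15, not > 17; antecedent false, conditional vacuously true — holds.
4. f − g = 19 − 17 = 2 — holds.
5. d × a = 12 × 20 = 240 — holds.
6. f − c = 19 − 15 = 4, not 3 — does not hold.
7. b = 12 is in {15, 12, 11} — holds.
8. |20 − 12| = 8 — holds.
9. d = 12, but 12 is required to differ — does not hold.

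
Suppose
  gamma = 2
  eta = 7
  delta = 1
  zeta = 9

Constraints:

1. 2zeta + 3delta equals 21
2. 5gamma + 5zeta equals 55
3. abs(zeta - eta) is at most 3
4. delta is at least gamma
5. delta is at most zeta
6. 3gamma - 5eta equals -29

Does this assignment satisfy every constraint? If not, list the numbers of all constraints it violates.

Constraint 4 is violated.

1. 2zeta + 3delta = 2(9) + 3(1) = 21  ✔
2. 5gamma + 5zeta = 5(2) + 5(9) = 55  ✔
3. abs(9 - 7) = 2; 2 ≤ 3  ✔
4. delta = 1, gamma = 2; 1 < 2 (want ≥)  ✘
5. delta = 1, zeta = 9; 1 ≤ 9  ✔
6. 3gamma - 5eta = 3(2) - 5(7) = -29  ✔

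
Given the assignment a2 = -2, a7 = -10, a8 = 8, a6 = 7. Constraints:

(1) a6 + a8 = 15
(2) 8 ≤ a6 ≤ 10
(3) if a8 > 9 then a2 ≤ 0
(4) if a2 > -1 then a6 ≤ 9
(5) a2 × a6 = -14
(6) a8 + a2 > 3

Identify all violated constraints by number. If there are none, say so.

(1) a6 + a8 = 7 + 8 = 15 — holds.
(2) a6 = 7 is outside [8, 10] — fails.
(3) a8 = 8, not > 9; antecedent false, conditional vacuously true — holds.
(4) a2 = -2, not > -1; antecedent false, conditional vacuously true — holds.
(5) a2 × a6 = -2 × 7 = -14 — holds.
(6) a8 + a2 = 8 + (-2) = 6; 6 > 3 — holds.

Constraint 2 does not hold.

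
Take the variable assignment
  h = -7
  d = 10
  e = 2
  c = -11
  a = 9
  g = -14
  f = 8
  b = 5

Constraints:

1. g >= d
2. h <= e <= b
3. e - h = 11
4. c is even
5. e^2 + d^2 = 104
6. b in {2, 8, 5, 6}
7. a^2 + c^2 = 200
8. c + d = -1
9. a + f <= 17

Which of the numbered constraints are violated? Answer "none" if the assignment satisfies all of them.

Violated: 1, 3, 4, 7.

1. g = -14, d = 10; -14 < 10 (want ≥) — violated.
2. values -7 <= 2 <= 5 — OK.
3. e - h = 2 - (-7) = 9, not 11 — violated.
4. c = -11 is odd — violated.
5. e^2 + d^2 = 2^2 + 10^2 = 4 + 100 = 104 — OK.
6. b = 5 is in {2, 8, 5, 6} — OK.
7. a^2 + c^2 = 9^2 + (-11)^2 = 81 + 121 = 202, not 200 — violated.
8. c + d = -11 + 10 = -1 — OK.
9. a + f = 9 + 8 = 17; 17 ≤ 17 — OK.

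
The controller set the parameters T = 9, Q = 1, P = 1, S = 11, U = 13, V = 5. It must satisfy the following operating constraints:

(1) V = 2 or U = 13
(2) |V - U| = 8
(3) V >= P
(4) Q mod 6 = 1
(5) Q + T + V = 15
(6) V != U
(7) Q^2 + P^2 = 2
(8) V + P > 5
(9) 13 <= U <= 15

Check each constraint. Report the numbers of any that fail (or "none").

(1) V = 5 ≠ 2, but U = 13 = 13 (second disjunct) — OK.
(2) |5 - 13| = 8 — OK.
(3) V = 5, P = 1; 5 ≥ 1 — OK.
(4) 1 mod 6 = 1 — OK.
(5) Q + T + V = 1 + 9 + 5 = 15 — OK.
(6) V = 5, U = 13; distinct — OK.
(7) Q^2 + P^2 = 1^2 + 1^2 = 1 + 1 = 2 — OK.
(8) V + P = 5 + 1 = 6; 6 > 5 — OK.
(9) U = 13 lies in [13, 15] — OK.

No violations.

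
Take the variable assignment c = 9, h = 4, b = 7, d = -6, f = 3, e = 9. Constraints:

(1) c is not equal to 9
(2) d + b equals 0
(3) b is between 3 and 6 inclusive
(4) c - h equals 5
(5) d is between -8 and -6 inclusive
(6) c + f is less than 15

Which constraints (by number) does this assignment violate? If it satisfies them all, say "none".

(1) c = 9, but 9 is required to differ  fails
(2) d + b = -6 + 7 = 1, not 0  fails
(3) b = 7 is outside [3, 6]  fails
(4) c - h = 9 - 4 = 5  holds
(5) d = -6 lies in [-8, -6]  holds
(6) c + f = 9 + 3 = 12; 12 < 15  holds

Violated: 1, 2, and 3.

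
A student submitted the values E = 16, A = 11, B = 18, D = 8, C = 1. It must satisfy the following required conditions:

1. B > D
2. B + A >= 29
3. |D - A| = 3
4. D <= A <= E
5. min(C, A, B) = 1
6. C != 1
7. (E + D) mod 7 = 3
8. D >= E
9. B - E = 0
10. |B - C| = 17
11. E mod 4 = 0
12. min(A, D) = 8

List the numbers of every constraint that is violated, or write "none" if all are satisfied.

1. B = 18, D = 8; 18 > 8  ✔
2. B + A = 18 + 11 = 29; 29 ≥ 29  ✔
3. |8 - 11| = 3  ✔
4. values 8 <= 11 <= 16  ✔
5. min(1, 11, 18) = 1  ✔
6. C = 1, but 1 is required to differ  ✘
7. E + D = 24; 24 mod 7 = 3  ✔
8. D = 8, E = 16; 8 < 16 (want ≥)  ✘
9. B - E = 18 - 16 = 2, not 0  ✘
10. |18 - 1| = 17  ✔
11. 16 mod 4 = 0  ✔
12. min(11, 8) = 8  ✔

No — constraints 6, 8, and 9 are not satisfied.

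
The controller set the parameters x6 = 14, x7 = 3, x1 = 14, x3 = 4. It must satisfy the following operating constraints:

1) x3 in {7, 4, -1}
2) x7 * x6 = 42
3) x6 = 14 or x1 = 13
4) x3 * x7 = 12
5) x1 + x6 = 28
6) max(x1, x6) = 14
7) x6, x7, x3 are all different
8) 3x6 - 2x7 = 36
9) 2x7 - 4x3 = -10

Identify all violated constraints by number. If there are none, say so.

Yes — all constraints hold.

1) x3 = 4 is in {7, 4, -1}  ✓
2) x7 * x6 = 3 * 14 = 42  ✓
3) x6 = 14 = 14 (first disjunct)  ✓
4) x3 * x7 = 4 * 3 = 12  ✓
5) x1 + x6 = 14 + 14 = 28  ✓
6) max(14, 14) = 14  ✓
7) values 14, 3, 4 are pairwise distinct  ✓
8) 3x6 - 2x7 = 3(14) - 2(3) = 36  ✓
9) 2x7 - 4x3 = 2(3) - 4(4) = -10  ✓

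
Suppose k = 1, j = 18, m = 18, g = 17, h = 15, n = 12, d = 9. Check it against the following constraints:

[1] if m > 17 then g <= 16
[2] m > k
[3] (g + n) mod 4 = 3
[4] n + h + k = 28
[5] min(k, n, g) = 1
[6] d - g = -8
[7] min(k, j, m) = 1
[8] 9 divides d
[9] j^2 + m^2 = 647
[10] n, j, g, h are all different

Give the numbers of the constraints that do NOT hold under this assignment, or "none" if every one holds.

[1] m = 18 > 17, so we need g ≤ 16; but g = 17 > 16  ✗
[2] m = 18, k = 1; 18 > 1  ✓
[3] g + n = 29; 29 mod 4 = 1, not 3  ✗
[4] n + h + k = 12 + 15 + 1 = 28  ✓
[5] min(1, 12, 17) = 1  ✓
[6] d - g = 9 - 17 = -8  ✓
[7] min(1, 18, 18) = 1  ✓
[8] 9 / 9 = 1, so 9 divides 9  ✓
[9] j^2 + m^2 = 18^2 + 18^2 = 324 + 324 = 648, not 647  ✗
[10] values 12, 18, 17, 15 are pairwise distinct  ✓

The assignment fails constraints 1, 3, and 9.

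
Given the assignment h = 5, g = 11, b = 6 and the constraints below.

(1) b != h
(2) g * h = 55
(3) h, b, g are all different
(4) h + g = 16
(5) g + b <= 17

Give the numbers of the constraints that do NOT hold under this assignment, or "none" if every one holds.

None — every constraint holds.

(1) b = 6, h = 5; distinct — OK.
(2) g * h = 11 * 5 = 55 — OK.
(3) values 5, 6, 11 are pairwise distinct — OK.
(4) h + g = 5 + 11 = 16 — OK.
(5) g + b = 11 + 6 = 17; 17 ≤ 17 — OK.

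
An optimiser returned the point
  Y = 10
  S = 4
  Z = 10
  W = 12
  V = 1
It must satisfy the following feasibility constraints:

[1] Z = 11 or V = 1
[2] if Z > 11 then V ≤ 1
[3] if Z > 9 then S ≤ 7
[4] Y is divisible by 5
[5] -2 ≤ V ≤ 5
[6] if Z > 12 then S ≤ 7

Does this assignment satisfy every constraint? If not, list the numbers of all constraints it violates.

None — every constraint holds.

[1] Z = 10 ≠ 11, but V = 1 = 1 (second disjunct) — holds.
[2] Z = 10, not > 11; antecedent false, conditional vacuously true — holds.
[3] Z = 10 > 9, so we need S ≤ 7; S = 4 ≤ 7 — holds.
[4] 10 / 5 = 2, so 5 divides 10 — holds.
[5] V = 1 lies in [-2, 5] — holds.
[6] Z = 10, not > 12; antecedent false, conditional vacuously true — holds.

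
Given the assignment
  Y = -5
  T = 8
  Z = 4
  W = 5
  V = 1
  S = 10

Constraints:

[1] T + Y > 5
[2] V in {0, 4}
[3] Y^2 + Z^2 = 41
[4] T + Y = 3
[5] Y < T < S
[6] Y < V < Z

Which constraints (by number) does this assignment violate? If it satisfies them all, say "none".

The assignment fails constraints 1 and 2.

[1] T + Y = 8 + (-5) = 3; 3 ≤ 5, bound 5 not met  ✗
[2] V = 1 is not in {0, 4}  ✗
[3] Y^2 + Z^2 = (-5)^2 + 4^2 = 25 + 16 = 41  ✓
[4] T + Y = 8 + (-5) = 3  ✓
[5] values -5 < 8 < 10  ✓
[6] values -5 < 1 < 4  ✓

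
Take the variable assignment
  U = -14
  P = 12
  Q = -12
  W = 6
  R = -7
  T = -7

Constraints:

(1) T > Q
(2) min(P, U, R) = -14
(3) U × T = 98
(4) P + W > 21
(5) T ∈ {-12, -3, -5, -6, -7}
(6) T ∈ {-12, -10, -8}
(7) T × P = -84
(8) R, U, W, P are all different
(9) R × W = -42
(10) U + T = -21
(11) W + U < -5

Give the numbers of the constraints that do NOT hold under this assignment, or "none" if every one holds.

Constraints 4, 6 are violated.

(1) T = -7, Q = -12; -7 > -12  holds
(2) min(12, -14, -7) = -14  holds
(3) U × T = -14 × (-7) = 98  holds
(4) P + W = 12 + 6 = 18; 18 ≤ 21, bound 21 not met  fails
(5) T = -7 is in {-12, -3, -5, -6, -7}  holds
(6) T = -7 is not in {-12, -10, -8}  fails
(7) T × P = -7 × 12 = -84  holds
(8) values -7, -14, 6, 12 are pairwise distinct  holds
(9) R × W = -7 × 6 = -42  holds
(10) U + T = -14 + (-7) = -21  holds
(11) W + U = 6 + (-14) = -8; -8 < -5  holds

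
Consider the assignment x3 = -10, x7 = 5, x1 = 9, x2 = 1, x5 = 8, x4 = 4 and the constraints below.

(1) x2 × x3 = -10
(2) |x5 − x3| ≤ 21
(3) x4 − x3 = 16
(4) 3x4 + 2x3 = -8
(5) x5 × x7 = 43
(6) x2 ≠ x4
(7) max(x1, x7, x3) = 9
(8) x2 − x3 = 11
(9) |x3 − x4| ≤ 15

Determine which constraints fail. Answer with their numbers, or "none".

Constraints 3 and 5 do not hold.

(1) x2 × x3 = 1 × (-10) = -10 — satisfied.
(2) |8 − (-10)| = 18; 18 ≤ 21 — satisfied.
(3) x4 − x3 = 4 − (-10) = 14, not 16 — violated.
(4) 3x4 + 2x3 = 3(4) + 2(-10) = -8 — satisfied.
(5) x5 × x7 = 8 × 5 = 40, not 43 — violated.
(6) x2 = 1, x4 = 4; distinct — satisfied.
(7) max(9, 5, -10) = 9 — satisfied.
(8) x2 − x3 = 1 − (-10) = 11 — satisfied.
(9) |-10 − 4| = 14; 14 ≤ 15 — satisfied.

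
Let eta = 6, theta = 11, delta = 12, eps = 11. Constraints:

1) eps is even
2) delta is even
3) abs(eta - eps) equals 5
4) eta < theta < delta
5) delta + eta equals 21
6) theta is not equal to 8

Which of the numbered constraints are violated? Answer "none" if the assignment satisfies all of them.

The assignment fails constraints 1, 5.

1) eps = 11 is odd — violated.
2) delta = 12 is even — satisfied.
3) abs(6 - 11) = 5 — satisfied.
4) values 6 < 11 < 12 — satisfied.
5) delta + eta = 12 + 6 = 18, not 21 — violated.
6) theta = 11, and 11 ≠ 8 — satisfied.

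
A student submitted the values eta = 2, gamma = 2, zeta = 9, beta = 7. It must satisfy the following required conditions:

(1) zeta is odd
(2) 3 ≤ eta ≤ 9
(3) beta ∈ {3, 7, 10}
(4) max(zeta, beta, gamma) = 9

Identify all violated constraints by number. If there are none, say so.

(1) zeta = 9 is odd — OK.
(2) eta = 2 is outside [3, 9] — violated.
(3) beta = 7 is in {3, 7, 10} — OK.
(4) max(9, 7, 2) = 9 — OK.

Constraint 2 is violated.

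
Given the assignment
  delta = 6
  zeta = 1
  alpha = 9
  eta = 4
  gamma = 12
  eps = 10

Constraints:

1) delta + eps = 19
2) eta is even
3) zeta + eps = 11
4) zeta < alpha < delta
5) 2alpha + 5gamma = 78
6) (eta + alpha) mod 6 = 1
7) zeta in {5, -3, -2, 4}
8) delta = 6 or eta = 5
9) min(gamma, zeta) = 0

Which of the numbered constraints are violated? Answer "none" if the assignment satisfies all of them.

The assignment fails constraints 1, 4, 7, and 9.

1) delta + eps = 6 + 10 = 16, not 19 — violated.
2) eta = 4 is even — satisfied.
3) zeta + eps = 1 + 10 = 11 — satisfied.
4) values 1, 9, 6; alpha = 9 is not < delta = 6 — violated.
5) 2alpha + 5gamma = 2(9) + 5(12) = 78 — satisfied.
6) eta + alpha = 13; 13 mod 6 = 1 — satisfied.
7) zeta = 1 is not in {5, -3, -2, 4} — violated.
8) delta = 6 = 6 (first disjunct) — satisfied.
9) min(12, 1) = 1, not 0 — violated.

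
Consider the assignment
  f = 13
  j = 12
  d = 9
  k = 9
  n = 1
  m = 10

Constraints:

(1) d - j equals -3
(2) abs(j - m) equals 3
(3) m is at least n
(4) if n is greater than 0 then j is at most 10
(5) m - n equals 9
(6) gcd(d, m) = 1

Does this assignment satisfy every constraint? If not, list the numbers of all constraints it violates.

(1) d - j = 9 - 12 = -3 — holds.
(2) abs(12 - 10) = 2, not 3 — fails.
(3) m = 10, n = 1; 10 ≥ 1 — holds.
(4) n = 1 > 0, so we need j ≤ 10; but j = 12 > 10 — fails.
(5) m - n = 10 - 1 = 9 — holds.
(6) gcd(9, 10) = 1 — holds.

The assignment fails constraints 2 and 4.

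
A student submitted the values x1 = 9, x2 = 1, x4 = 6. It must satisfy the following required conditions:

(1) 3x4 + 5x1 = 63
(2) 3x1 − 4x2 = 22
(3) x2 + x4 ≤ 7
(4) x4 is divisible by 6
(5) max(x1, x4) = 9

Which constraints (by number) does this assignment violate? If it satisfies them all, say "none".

Violated: 2.

(1) 3x4 + 5x1 = 3(6) + 5(9) = 63  yes
(2) 3x1 − 4x2 = 3(9) − 4(1) = 23, not 22  no
(3) x2 + x4 = 1 + 6 = 7; 7 ≤ 7  yes
(4) 6 / 6 = 1, so 6 divides 6  yes
(5) max(9, 6) = 9  yes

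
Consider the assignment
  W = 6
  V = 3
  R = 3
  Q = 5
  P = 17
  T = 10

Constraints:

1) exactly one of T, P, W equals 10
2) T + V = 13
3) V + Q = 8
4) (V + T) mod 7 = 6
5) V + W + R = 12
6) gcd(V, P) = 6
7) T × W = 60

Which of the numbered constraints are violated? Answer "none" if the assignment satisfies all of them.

1) T=10, P=17, W=6; 1 of them equals 10  OK
2) T + V = 10 + 3 = 13  OK
3) V + Q = 3 + 5 = 8  OK
4) V + T = 13; 13 mod 7 = 6  OK
5) V + W + R = 3 + 6 + 3 = 12  OK
6) gcd(3, 17) = 1, not 6  FAIL
7) T × W = 10 × 6 = 60  OK

The assignment fails constraint 6.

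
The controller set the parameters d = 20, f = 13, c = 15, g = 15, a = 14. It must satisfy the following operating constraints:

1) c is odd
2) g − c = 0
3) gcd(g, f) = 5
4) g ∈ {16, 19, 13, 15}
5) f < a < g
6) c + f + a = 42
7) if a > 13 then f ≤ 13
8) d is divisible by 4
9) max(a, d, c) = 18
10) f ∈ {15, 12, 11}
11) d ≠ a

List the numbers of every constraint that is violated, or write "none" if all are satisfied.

Violated: 3, 9, and 10.

1) c = 15 is odd — holds.
2) g − c = 15 − 15 = 0 — holds.
3) gcd(15, 13) = 1, not 5 — fails.
4) g = 15 is in {16, 19, 13, 15} — holds.
5) values 13 < 14 < 15 — holds.
6) c + f + a = 15 + 13 + 14 = 42 — holds.
7) a = 14 > 13, so we need f ≤ 13; f = 13 ≤ 13 — holds.
8) 20 / 4 = 5, so 4 divides 20 — holds.
9) max(14, 20, 15) = 20, not 18 — fails.
10) f = 13 is not in {15, 12, 11} — fails.
11) d = 20, a = 14; distinct — holds.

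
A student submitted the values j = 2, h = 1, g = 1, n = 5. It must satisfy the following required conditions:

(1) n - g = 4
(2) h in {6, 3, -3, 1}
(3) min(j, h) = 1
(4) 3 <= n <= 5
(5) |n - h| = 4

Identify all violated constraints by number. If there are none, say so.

(1) n - g = 5 - 1 = 4  ✔
(2) h = 1 is in {6, 3, -3, 1}  ✔
(3) min(2, 1) = 1  ✔
(4) n = 5 lies in [3, 5]  ✔
(5) |5 - 1| = 4  ✔

Yes — all constraints hold.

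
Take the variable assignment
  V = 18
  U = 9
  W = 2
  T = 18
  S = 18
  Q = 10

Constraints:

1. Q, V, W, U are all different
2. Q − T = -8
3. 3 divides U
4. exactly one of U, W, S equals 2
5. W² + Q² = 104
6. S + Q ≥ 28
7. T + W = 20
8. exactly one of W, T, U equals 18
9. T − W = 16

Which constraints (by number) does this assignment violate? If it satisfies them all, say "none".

None — every constraint holds.

1. values 10, 18, 2, 9 are pairwise distinct — satisfied.
2. Q − T = 10 − 18 = -8 — satisfied.
3. 9 / 3 = 3, so 3 divides 9 — satisfied.
4. U=9, W=2, S=18; 1 of them equals 2 — satisfied.
5. W² + Q² = 2² + 10² = 4 + 100 = 104 — satisfied.
6. S + Q = 18 + 10 = 28; 28 ≥ 28 — satisfied.
7. T + W = 18 + 2 = 20 — satisfied.
8. W=2, T=18, U=9; 1 of them equals 18 — satisfied.
9. T − W = 18 − 2 = 16 — satisfied.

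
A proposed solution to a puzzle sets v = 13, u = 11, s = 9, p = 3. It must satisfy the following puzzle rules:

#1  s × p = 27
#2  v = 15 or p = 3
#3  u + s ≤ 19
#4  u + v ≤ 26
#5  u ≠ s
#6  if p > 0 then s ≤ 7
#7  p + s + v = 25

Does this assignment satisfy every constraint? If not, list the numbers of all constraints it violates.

Constraints 3, 6 do not hold.

#1 s × p = 9 × 3 = 27  ✔
#2 v = 13 ≠ 15, but p = 3 = 3 (second disjunct)  ✔
#3 u + s = 11 + 9 = 20; 20 > 19, bound 19 not met  ✘
#4 u + v = 11 + 13 = 24; 24 ≤ 26  ✔
#5 u = 11, s = 9; distinct  ✔
#6 p = 3 > 0, so we need s ≤ 7; but s = 9 > 7  ✘
#7 p + s + v = 3 + 9 + 13 = 25  ✔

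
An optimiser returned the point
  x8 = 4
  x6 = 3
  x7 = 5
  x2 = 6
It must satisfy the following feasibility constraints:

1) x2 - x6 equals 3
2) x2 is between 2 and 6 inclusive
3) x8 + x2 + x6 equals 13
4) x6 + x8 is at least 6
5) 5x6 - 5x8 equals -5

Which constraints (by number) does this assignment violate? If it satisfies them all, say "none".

None — every constraint holds.

1) x2 - x6 = 6 - 3 = 3 — holds.
2) x2 = 6 lies in [2, 6] — holds.
3) x8 + x2 + x6 = 4 + 6 + 3 = 13 — holds.
4) x6 + x8 = 3 + 4 = 7; 7 ≥ 6 — holds.
5) 5x6 - 5x8 = 5(3) - 5(4) = -5 — holds.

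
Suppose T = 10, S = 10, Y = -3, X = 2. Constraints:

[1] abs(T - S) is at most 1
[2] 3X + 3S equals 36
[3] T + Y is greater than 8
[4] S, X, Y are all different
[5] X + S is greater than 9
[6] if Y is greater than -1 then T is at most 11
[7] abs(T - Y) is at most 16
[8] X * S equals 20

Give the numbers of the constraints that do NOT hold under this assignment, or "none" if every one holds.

No — constraint 3 is not satisfied.

[1] abs(10 - 10) = 0; 0 ≤ 1 — satisfied.
[2] 3X + 3S = 3(2) + 3(10) = 36 — satisfied.
[3] T + Y = 10 + (-3) = 7; 7 ≤ 8, bound 8 not met — violated.
[4] values 10, 2, -3 are pairwise distinct — satisfied.
[5] X + S = 2 + 10 = 12; 12 > 9 — satisfied.
[6] Y = -3, not > -1; antecedent false, conditional vacuously true — satisfied.
[7] abs(10 - (-3)) = 13; 13 ≤ 16 — satisfied.
[8] X * S = 2 * 10 = 20 — satisfied.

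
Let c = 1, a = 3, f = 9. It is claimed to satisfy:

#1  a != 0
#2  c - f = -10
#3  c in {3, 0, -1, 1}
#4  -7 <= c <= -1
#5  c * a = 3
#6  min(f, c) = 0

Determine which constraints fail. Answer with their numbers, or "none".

#1 a = 3, and 3 ≠ 0 — OK.
#2 c - f = 1 - 9 = -8, not -10 — violated.
#3 c = 1 is in {3, 0, -1, 1} — OK.
#4 c = 1 is outside [-7, -1] — violated.
#5 c * a = 1 * 3 = 3 — OK.
#6 min(9, 1) = 1, not 0 — violated.

No — constraints 2, 4, 6 are not satisfied.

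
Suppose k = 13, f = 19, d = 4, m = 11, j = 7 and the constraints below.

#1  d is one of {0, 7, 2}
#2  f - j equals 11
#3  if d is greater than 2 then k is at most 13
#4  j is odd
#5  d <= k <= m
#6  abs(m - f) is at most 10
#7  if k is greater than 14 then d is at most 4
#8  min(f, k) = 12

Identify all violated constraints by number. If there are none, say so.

#1 d = 4 is not in {0, 7, 2}  ✘
#2 f - j = 19 - 7 = 12, not 11  ✘
#3 d = 4 > 2, so we need k ≤ 13; k = 13 ≤ 13  ✔
#4 j = 7 is odd  ✔
#5 values 4, 13, 11; k = 13 is not <= m = 11  ✘
#6 abs(11 - 19) = 8; 8 ≤ 10  ✔
#7 k = 13, not > 14; antecedent false, conditional vacuously true  ✔
#8 min(19, 13) = 13, not 12  ✘

Violated: 1, 2, 5, and 8.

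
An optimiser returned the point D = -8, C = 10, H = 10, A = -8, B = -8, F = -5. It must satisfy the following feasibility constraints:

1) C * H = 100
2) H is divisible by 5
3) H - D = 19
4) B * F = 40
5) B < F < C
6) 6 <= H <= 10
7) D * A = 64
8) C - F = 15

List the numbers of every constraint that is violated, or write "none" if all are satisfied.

No — constraint 3 is not satisfied.

1) C * H = 10 * 10 = 100  holds
2) 10 / 5 = 2, so 5 divides 10  holds
3) H - D = 10 - (-8) = 18, not 19  fails
4) B * F = -8 * (-5) = 40  holds
5) values -8 < -5 < 10  holds
6) H = 10 lies in [6, 10]  holds
7) D * A = -8 * (-8) = 64  holds
8) C - F = 10 - (-5) = 15  holds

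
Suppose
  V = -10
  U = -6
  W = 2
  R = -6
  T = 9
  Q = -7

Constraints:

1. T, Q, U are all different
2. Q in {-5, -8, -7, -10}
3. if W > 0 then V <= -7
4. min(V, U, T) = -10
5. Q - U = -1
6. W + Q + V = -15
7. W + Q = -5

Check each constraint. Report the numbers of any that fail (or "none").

Yes — all constraints hold.

1. values 9, -7, -6 are pairwise distinct — OK.
2. Q = -7 is in {-5, -8, -7, -10} — OK.
3. W = 2 > 0, so we need V ≤ -7; V = -10 ≤ -7 — OK.
4. min(-10, -6, 9) = -10 — OK.
5. Q - U = -7 - (-6) = -1 — OK.
6. W + Q + V = 2 + (-7) + (-10) = -15 — OK.
7. W + Q = 2 + (-7) = -5 — OK.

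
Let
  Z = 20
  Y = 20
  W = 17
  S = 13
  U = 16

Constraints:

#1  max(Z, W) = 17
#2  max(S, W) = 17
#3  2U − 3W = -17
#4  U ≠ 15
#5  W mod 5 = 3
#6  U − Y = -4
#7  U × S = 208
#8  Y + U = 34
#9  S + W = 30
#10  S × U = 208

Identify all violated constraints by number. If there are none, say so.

#1 max(20, 17) = 20, not 17 — violated.
#2 max(13, 17) = 17 — OK.
#3 2U − 3W = 2(16) − 3(17) = -19, not -17 — violated.
#4 U = 16, and 16 ≠ 15 — OK.
#5 17 mod 5 = 2, not 3 — violated.
#6 U − Y = 16 − 20 = -4 — OK.
#7 U × S = 16 × 13 = 208 — OK.
#8 Y + U = 20 + 16 = 36, not 34 — violated.
#9 S + W = 13 + 17 = 30 — OK.
#10 S × U = 13 × 16 = 208 — OK.

Constraints 1, 3, 5, and 8 are violated.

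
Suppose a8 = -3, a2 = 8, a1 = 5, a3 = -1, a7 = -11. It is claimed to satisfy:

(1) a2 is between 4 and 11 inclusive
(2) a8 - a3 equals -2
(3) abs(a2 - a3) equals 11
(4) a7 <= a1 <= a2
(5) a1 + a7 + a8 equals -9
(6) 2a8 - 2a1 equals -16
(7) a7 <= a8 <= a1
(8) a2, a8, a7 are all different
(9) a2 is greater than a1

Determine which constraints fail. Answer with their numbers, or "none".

(1) a2 = 8 lies in [4, 11] — OK.
(2) a8 - a3 = -3 - (-1) = -2 — OK.
(3) abs(8 - (-1)) = 9, not 11 — violated.
(4) values -11 <= 5 <= 8 — OK.
(5) a1 + a7 + a8 = 5 + (-11) + (-3) = -9 — OK.
(6) 2a8 - 2a1 = 2(-3) - 2(5) = -16 — OK.
(7) values -11 <= -3 <= 5 — OK.
(8) values 8, -3, -11 are pairwise distinct — OK.
(9) a2 = 8, a1 = 5; 8 > 5 — OK.

The assignment fails constraint 3.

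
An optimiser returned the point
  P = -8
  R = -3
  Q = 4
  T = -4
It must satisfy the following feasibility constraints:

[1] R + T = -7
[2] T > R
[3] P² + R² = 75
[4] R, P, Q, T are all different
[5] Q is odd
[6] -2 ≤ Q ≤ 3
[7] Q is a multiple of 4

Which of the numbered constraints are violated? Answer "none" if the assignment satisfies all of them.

Constraints 2, 3, 5, 6 do not hold.

[1] R + T = -3 + (-4) = -7 — OK.
[2] T = -4, R = -3; -4 ≤ -3 (want >) — violated.
[3] P² + R² = (-8)² + (-3)² = 64 + 9 = 73, not 75 — violated.
[4] values -3, -8, 4, -4 are pairwise distinct — OK.
[5] Q = 4 is even — violated.
[6] Q = 4 is outside [-2, 3] — violated.
[7] 4 / 4 = 1, so 4 divides 4 — OK.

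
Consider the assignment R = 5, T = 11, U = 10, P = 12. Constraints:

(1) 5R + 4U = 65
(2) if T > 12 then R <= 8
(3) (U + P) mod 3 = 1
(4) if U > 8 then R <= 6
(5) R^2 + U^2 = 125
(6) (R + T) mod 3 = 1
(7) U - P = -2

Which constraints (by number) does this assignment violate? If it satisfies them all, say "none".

(1) 5R + 4U = 5(5) + 4(10) = 65 — OK.
(2) T = 11, not > 12; antecedent false, conditional vacuously true — OK.
(3) U + P = 22; 22 mod 3 = 1 — OK.
(4) U = 10 > 8, so we need R ≤ 6; R = 5 ≤ 6 — OK.
(5) R^2 + U^2 = 5^2 + 10^2 = 25 + 100 = 125 — OK.
(6) R + T = 16; 16 mod 3 = 1 — OK.
(7) U - P = 10 - 12 = -2 — OK.

All constraints are satisfied.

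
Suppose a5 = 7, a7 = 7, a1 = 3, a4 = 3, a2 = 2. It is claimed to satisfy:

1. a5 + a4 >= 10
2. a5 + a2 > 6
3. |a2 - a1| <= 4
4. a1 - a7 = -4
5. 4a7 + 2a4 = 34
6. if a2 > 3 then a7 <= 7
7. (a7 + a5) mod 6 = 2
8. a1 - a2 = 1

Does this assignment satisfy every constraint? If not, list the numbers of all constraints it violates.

None — every constraint holds.

1. a5 + a4 = 7 + 3 = 10; 10 ≥ 10  true
2. a5 + a2 = 7 + 2 = 9; 9 > 6  true
3. |2 - 3| = 1; 1 ≤ 4  true
4. a1 - a7 = 3 - 7 = -4  true
5. 4a7 + 2a4 = 4(7) + 2(3) = 34  true
6. a2 = 2, not > 3; antecedent false, conditional vacuously true  true
7. a7 + a5 = 14; 14 mod 6 = 2  true
8. a1 - a2 = 3 - 2 = 1  true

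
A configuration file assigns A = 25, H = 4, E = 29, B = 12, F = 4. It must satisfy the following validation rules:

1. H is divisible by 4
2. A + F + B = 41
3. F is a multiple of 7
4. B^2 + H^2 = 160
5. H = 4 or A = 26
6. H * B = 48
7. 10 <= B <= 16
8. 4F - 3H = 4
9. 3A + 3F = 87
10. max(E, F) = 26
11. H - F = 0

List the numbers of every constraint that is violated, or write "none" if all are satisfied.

1. 4 / 4 = 1, so 4 divides 4 — holds.
2. A + F + B = 25 + 4 + 12 = 41 — holds.
3. 4 = 7*0 + 4, so 7 does not divide 4 — fails.
4. B^2 + H^2 = 12^2 + 4^2 = 144 + 16 = 160 — holds.
5. H = 4 = 4 (first disjunct) — holds.
6. H * B = 4 * 12 = 48 — holds.
7. B = 12 lies in [10, 16] — holds.
8. 4F - 3H = 4(4) - 3(4) = 4 — holds.
9. 3A + 3F = 3(25) + 3(4) = 87 — holds.
10. max(29, 4) = 29, not 26 — fails.
11. H - F = 4 - 4 = 0 — holds.

Violated: 3, 10.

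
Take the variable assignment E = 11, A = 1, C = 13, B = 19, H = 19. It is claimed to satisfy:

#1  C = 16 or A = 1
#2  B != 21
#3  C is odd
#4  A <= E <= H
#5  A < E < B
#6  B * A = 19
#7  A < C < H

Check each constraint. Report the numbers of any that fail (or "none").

No violations.

#1 C = 13 ≠ 16, but A = 1 = 1 (second disjunct)  holds
#2 B = 19, and 19 ≠ 21  holds
#3 C = 13 is odd  holds
#4 values 1 <= 11 <= 19  holds
#5 values 1 < 11 < 19  holds
#6 B * A = 19 * 1 = 19  holds
#7 values 1 < 13 < 19  holds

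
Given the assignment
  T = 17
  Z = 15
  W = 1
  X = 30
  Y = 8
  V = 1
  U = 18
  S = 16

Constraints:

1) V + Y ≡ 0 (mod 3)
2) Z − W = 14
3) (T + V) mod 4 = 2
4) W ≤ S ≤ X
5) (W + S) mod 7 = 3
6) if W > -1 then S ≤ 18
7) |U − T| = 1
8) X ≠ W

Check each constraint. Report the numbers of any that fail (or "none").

The assignment satisfies every constraint.

1) V + Y = 9; 9 mod 3 = 0  true
2) Z − W = 15 − 1 = 14  true
3) T + V = 18; 18 mod 4 = 2  true
4) values 1 ≤ 16 ≤ 30  true
5) W + S = 17; 17 mod 7 = 3  true
6) W = 1 > -1, so we need S ≤ 18; S = 16 ≤ 18  true
7) |18 − 17| = 1  true
8) X = 30, W = 1; distinct  true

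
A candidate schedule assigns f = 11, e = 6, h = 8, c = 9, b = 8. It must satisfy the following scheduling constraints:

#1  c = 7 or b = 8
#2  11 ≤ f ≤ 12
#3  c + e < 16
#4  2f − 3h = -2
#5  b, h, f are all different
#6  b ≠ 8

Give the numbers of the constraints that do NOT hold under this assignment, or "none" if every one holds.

The assignment fails constraints 5 and 6.

#1 c = 9 ≠ 7, but b = 8 = 8 (second disjunct) — satisfied.
#2 f = 11 lies in [11, 12] — satisfied.
#3 c + e = 9 + 6 = 15; 15 < 16 — satisfied.
#4 2f − 3h = 2(11) − 3(8) = -2 — satisfied.
#5 b = h = 8, not all different — violated.
#6 b = 8, but 8 is required to differ — violated.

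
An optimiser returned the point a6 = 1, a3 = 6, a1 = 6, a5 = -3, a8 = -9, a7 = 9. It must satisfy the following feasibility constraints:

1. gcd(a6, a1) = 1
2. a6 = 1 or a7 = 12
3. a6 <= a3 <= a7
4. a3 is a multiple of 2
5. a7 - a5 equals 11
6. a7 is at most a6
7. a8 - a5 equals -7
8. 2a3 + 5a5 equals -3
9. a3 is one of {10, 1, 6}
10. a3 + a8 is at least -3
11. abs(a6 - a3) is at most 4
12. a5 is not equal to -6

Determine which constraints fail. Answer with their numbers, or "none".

1. gcd(1, 6) = 1 — satisfied.
2. a6 = 1 = 1 (first disjunct) — satisfied.
3. values 1 <= 6 <= 9 — satisfied.
4. 6 / 2 = 3, so 2 divides 6 — satisfied.
5. a7 - a5 = 9 - (-3) = 12, not 11 — violated.
6. a7 = 9, a6 = 1; 9 > 1 (want ≤) — violated.
7. a8 - a5 = -9 - (-3) = -6, not -7 — violated.
8. 2a3 + 5a5 = 2(6) + 5(-3) = -3 — satisfied.
9. a3 = 6 is in {10, 1, 6} — satisfied.
10. a3 + a8 = 6 + (-9) = -3; -3 ≥ -3 — satisfied.
11. abs(1 - 6) = 5; 5 > 4, exceeds bound 4 — violated.
12. a5 = -3, and -3 ≠ -6 — satisfied.

Constraints 5, 6, 7, and 11 are violated.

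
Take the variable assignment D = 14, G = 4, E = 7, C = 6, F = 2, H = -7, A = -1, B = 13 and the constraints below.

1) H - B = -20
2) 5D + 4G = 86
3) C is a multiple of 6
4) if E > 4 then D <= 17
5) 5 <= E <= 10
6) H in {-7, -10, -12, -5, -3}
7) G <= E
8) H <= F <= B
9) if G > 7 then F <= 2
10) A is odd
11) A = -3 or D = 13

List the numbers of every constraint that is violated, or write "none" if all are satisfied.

1) H - B = -7 - 13 = -20  ✔
2) 5D + 4G = 5(14) + 4(4) = 86  ✔
3) 6 / 6 = 1, so 6 divides 6  ✔
4) E = 7 > 4, so we need D ≤ 17; D = 14 ≤ 17  ✔
5) E = 7 lies in [5, 10]  ✔
6) H = -7 is in {-7, -10, -12, -5, -3}  ✔
7) G = 4, E = 7; 4 ≤ 7  ✔
8) values -7 <= 2 <= 13  ✔
9) G = 4, not > 7; antecedent false, conditional vacuously true  ✔
10) A = -1 is odd  ✔
11) A = -1 ≠ -3 and D = 14 ≠ 13; both disjuncts false  ✘

Constraint 11 does not hold.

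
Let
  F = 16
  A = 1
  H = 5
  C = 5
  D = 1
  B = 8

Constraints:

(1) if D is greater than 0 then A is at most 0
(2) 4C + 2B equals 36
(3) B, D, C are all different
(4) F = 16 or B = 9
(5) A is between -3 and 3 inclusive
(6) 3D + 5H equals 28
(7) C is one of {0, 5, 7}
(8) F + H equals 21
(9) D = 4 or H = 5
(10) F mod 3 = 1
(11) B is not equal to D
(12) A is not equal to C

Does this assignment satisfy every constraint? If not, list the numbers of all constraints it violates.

(1) D = 1 > 0, so we need A ≤ 0; but A = 1 > 0 — does not hold.
(2) 4C + 2B = 4(5) + 2(8) = 36 — holds.
(3) values 8, 1, 5 are pairwise distinct — holds.
(4) F = 16 = 16 (first disjunct) — holds.
(5) A = 1 lies in [-3, 3] — holds.
(6) 3D + 5H = 3(1) + 5(5) = 28 — holds.
(7) C = 5 is in {0, 5, 7} — holds.
(8) F + H = 16 + 5 = 21 — holds.
(9) D = 1 ≠ 4, but H = 5 = 5 (second disjunct) — holds.
(10) 16 mod 3 = 1 — holds.
(11) B = 8, D = 1; distinct — holds.
(12) A = 1, C = 5; distinct — holds.

Violated: 1.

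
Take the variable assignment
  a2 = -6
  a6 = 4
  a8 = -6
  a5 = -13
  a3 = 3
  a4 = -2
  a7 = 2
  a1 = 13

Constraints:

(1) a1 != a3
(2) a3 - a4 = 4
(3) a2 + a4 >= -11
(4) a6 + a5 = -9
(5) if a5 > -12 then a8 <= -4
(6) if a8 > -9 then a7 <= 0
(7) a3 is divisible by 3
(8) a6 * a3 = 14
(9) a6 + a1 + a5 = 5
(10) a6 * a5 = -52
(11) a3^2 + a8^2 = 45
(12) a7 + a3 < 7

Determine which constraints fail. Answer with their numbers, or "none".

(1) a1 = 13, a3 = 3; distinct  true
(2) a3 - a4 = 3 - (-2) = 5, not 4  false
(3) a2 + a4 = -6 + (-2) = -8; -8 ≥ -11  true
(4) a6 + a5 = 4 + (-13) = -9  true
(5) a5 = -13, not > -12; antecedent false, conditional vacuously true  true
(6) a8 = -6 > -9, so we need a7 ≤ 0; but a7 = 2 > 0  false
(7) 3 / 3 = 1, so 3 divides 3  true
(8) a6 * a3 = 4 * 3 = 12, not 14  false
(9) a6 + a1 + a5 = 4 + 13 + (-13) = 4, not 5  false
(10) a6 * a5 = 4 * (-13) = -52  true
(11) a3^2 + a8^2 = 3^2 + (-6)^2 = 9 + 36 = 45  true
(12) a7 + a3 = 2 + 3 = 5; 5 < 7  true

No — constraints 2, 6, 8, and 9 are not satisfied.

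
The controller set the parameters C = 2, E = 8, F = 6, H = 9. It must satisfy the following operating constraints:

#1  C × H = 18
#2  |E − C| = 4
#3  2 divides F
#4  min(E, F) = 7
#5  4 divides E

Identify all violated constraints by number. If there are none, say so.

Constraints 2 and 4 are violated.

#1 C × H = 2 × 9 = 18 — holds.
#2 |8 − 2| = 6, not 4 — fails.
#3 6 / 2 = 3, so 2 divides 6 — holds.
#4 min(8, 6) = 6, not 7 — fails.
#5 8 / 4 = 2, so 4 divides 8 — holds.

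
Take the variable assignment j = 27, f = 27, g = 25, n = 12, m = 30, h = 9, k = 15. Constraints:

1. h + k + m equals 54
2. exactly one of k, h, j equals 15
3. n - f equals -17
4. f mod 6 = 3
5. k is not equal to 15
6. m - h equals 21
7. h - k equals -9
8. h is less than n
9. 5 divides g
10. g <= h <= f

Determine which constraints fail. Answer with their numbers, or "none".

Constraints 3, 5, 7, 10 do not hold.

1. h + k + m = 9 + 15 + 30 = 54 — holds.
2. k=15, h=9, j=27; 1 of them equals 15 — holds.
3. n - f = 12 - 27 = -15, not -17 — does not hold.
4. 27 mod 6 = 3 — holds.
5. k = 15, but 15 is required to differ — does not hold.
6. m - h = 30 - 9 = 21 — holds.
7. h - k = 9 - 15 = -6, not -9 — does not hold.
8. h = 9, n = 12; 9 < 12 — holds.
9. 25 / 5 = 5, so 5 divides 25 — holds.
10. values 25, 9, 27; g = 25 is not <= h = 9 — does not hold.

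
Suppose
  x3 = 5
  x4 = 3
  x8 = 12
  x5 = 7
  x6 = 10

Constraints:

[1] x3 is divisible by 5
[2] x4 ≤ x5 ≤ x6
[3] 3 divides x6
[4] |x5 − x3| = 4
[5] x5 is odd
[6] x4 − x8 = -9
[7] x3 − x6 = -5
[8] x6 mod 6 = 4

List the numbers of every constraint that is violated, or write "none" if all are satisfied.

No — constraints 3, 4 are not satisfied.

[1] 5 / 5 = 1, so 5 divides 5  OK
[2] values 3 ≤ 7 ≤ 10  OK
[3] 10 = 3×3 + 1, so 3 does not divide 10  FAIL
[4] |7 − 5| = 2, not 4  FAIL
[5] x5 = 7 is odd  OK
[6] x4 − x8 = 3 − 12 = -9  OK
[7] x3 − x6 = 5 − 10 = -5  OK
[8] 10 mod 6 = 4  OK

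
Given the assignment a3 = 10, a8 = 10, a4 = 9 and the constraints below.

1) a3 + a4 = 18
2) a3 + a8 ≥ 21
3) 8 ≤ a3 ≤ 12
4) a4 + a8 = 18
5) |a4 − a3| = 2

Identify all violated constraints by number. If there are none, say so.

Constraints 1, 2, 4, and 5 are violated.

1) a3 + a4 = 10 + 9 = 19, not 18  ✗
2) a3 + a8 = 10 + 10 = 20; 20 < 21, bound 21 not met  ✗
3) a3 = 10 lies in [8, 12]  ✓
4) a4 + a8 = 9 + 10 = 19, not 18  ✗
5) |9 − 10| = 1, not 2  ✗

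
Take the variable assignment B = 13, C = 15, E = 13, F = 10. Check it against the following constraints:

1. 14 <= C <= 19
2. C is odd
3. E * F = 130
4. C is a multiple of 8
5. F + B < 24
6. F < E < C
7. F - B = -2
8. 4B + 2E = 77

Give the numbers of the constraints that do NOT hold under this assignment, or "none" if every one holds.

No — constraints 4, 7, and 8 are not satisfied.

1. C = 15 lies in [14, 19] — satisfied.
2. C = 15 is odd — satisfied.
3. E * F = 13 * 10 = 130 — satisfied.
4. 15 = 8*1 + 7, so 8 does not divide 15 — violated.
5. F + B = 10 + 13 = 23; 23 < 24 — satisfied.
6. values 10 < 13 < 15 — satisfied.
7. F - B = 10 - 13 = -3, not -2 — violated.
8. 4B + 2E = 4(13) + 2(13) = 78, not 77 — violated.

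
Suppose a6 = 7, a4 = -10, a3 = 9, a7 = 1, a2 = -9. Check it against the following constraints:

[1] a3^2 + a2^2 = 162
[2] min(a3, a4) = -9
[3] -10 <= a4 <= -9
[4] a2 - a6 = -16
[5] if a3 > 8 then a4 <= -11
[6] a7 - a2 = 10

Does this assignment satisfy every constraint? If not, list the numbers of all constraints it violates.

No — constraints 2, 5 are not satisfied.

[1] a3^2 + a2^2 = 9^2 + (-9)^2 = 81 + 81 = 162 — holds.
[2] min(9, -10) = -10, not -9 — does not hold.
[3] a4 = -10 lies in [-10, -9] — holds.
[4] a2 - a6 = -9 - 7 = -16 — holds.
[5] a3 = 9 > 8, so we need a4 ≤ -11; but a4 = -10 > -11 — does not hold.
[6] a7 - a2 = 1 - (-9) = 10 — holds.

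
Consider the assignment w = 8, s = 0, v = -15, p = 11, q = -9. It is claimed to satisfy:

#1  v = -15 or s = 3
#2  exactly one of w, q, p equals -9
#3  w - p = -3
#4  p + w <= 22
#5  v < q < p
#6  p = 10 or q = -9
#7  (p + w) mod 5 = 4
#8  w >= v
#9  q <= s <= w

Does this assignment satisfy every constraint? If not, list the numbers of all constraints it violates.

#1 v = -15 = -15 (first disjunct)  ✔
#2 w=8, q=-9, p=11; 1 of them equals -9  ✔
#3 w - p = 8 - 11 = -3  ✔
#4 p + w = 11 + 8 = 19; 19 ≤ 22  ✔
#5 values -15 < -9 < 11  ✔
#6 p = 11 ≠ 10, but q = -9 = -9 (second disjunct)  ✔
#7 p + w = 19; 19 mod 5 = 4  ✔
#8 w = 8, v = -15; 8 ≥ -15  ✔
#9 values -9 <= 0 <= 8  ✔

The assignment satisfies every constraint.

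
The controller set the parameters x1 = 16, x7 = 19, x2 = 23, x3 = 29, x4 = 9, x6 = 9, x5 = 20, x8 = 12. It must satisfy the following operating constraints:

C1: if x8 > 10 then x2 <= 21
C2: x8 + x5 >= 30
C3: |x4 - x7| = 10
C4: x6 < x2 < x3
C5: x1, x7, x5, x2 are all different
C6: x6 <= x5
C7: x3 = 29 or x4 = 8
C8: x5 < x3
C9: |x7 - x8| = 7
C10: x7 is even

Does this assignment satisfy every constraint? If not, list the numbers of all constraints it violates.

C1: x8 = 12 > 10, so we need x2 ≤ 21; but x2 = 23 > 21 — violated.
C2: x8 + x5 = 12 + 20 = 32; 32 ≥ 30 — satisfied.
C3: |9 - 19| = 10 — satisfied.
C4: values 9 < 23 < 29 — satisfied.
C5: values 16, 19, 20, 23 are pairwise distinct — satisfied.
C6: x6 = 9, x5 = 20; 9 ≤ 20 — satisfied.
C7: x3 = 29 = 29 (first disjunct) — satisfied.
C8: x5 = 20, x3 = 29; 20 < 29 — satisfied.
C9: |19 - 12| = 7 — satisfied.
C10: x7 = 19 is odd — violated.

Constraints 1 and 10 do not hold.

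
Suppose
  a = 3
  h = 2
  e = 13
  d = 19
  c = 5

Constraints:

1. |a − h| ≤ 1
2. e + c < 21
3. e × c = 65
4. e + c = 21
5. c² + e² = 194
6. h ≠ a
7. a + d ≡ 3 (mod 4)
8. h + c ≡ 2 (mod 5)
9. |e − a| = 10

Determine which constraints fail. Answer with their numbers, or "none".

Constraints 4 and 7 do not hold.

1. |3 − 2| = 1; 1 ≤ 1  yes
2. e + c = 13 + 5 = 18; 18 < 21  yes
3. e × c = 13 × 5 = 65  yes
4. e + c = 13 + 5 = 18, not 21  no
5. c² + e² = 5² + 13² = 25 + 169 = 194  yes
6. h = 2, a = 3; distinct  yes
7. a + d = 22; 22 mod 4 = 2, not 3  no
8. h + c = 7; 7 mod 5 = 2  yes
9. |13 − 3| = 10  yes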